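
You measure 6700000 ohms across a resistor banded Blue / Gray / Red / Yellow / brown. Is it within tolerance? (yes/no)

Blue → 6 (first significant figure)
Grey → 8 (second significant figure)
Red → 2 (third significant figure)
Yellow → ×10^4 multiplier
Brown → ±1% tolerance
682 × 10000 = 6820000 Ω
Allowed range: 6751800 Ω to 6888200 Ω.
6700000 ohms lies outside that range.

no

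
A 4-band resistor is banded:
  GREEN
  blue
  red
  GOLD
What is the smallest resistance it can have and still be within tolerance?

Green → 5 (first significant figure)
Blue → 6 (second significant figure)
Red → ×10^2 multiplier
Gold → ±5% tolerance
56 × 100 = 5600 Ω
Smallest = 5600 × (1 − 5/100) = 5320 Ω.

5320 Ω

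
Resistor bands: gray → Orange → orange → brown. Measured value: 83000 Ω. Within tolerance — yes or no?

Grey → 8 (first significant figure)
Orange → 3 (second significant figure)
Orange → ×10^3 multiplier
Brown → ±1% tolerance
83 × 1000 = 83000 Ω
Allowed range: 82170 Ω to 83830 Ω.
83000 Ω lies inside that range.

yes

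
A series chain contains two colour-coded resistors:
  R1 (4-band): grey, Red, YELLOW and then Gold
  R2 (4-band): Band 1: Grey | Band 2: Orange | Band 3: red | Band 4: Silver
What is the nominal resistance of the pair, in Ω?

R1: grey, red → 82; yellow ×10^4 → 820000 Ω.
R2: grey, orange → 83; red ×10^2 → 8300 Ω.
Series: 820000 + 8300 = 828300 Ω.

828300 Ω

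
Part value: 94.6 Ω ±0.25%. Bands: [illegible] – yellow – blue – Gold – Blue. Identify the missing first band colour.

white

94.6 Ω = 946 × 10^-1.
The first band gives digit 9 of the significand, and 9 is white.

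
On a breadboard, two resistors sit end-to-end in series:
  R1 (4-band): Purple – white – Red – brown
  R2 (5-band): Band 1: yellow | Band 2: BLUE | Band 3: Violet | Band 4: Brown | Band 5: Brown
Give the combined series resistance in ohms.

12570 Ω

R1: violet, white → 79; red ×10^2 → 7900 Ω.
R2: yellow, blue, violet → 467; brown ×10 → 4670 Ω.
Series: 7900 + 4670 = 12570 Ω.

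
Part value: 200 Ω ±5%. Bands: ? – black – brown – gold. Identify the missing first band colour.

200 Ω = 20 × 10^1.
The first band gives digit 2 of the significand, and 2 is red.

red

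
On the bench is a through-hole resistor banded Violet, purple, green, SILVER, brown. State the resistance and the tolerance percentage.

7.75 Ω ±1%

Violet → 7 (first significant figure)
Violet → 7 (second significant figure)
Green → 5 (third significant figure)
Silver → ×0.01 multiplier
Brown → ±1% tolerance
775 × 0.01 = 7.75 Ω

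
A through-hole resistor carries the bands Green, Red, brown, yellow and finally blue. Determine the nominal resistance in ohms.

Green → 5 (first significant figure)
Red → 2 (second significant figure)
Brown → 1 (third significant figure)
Yellow → ×10^4 multiplier
521 × 10000 = 5210000 Ω

5210000 Ω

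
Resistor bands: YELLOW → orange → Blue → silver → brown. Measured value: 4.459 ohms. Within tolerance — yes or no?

Yellow → 4 (first significant figure)
Orange → 3 (second significant figure)
Blue → 6 (third significant figure)
Silver → ×0.01 multiplier
Brown → ±1% tolerance
436 × 0.01 = 4.36 Ω
Allowed range: 4.3164 Ω to 4.4036 Ω.
4.459 ohms lies outside that range.

no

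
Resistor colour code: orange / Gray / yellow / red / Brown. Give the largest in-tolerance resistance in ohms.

Orange → 3 (first significant figure)
Grey → 8 (second significant figure)
Yellow → 4 (third significant figure)
Red → ×10^2 multiplier
Brown → ±1% tolerance
384 × 100 = 38400 Ω
Largest = 38400 × (1 + 1/100) = 38784 Ω.

38784 Ω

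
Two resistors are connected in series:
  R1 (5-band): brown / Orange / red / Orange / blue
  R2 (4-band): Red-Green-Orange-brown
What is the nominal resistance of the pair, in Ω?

157000 Ω

R1: brown, orange, red → 132; orange ×10^3 → 132000 Ω.
R2: red, green → 25; orange ×10^3 → 25000 Ω.
Series: 132000 + 25000 = 157000 Ω.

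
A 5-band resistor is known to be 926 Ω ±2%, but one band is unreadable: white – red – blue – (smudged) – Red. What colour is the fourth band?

926 Ω = 926 × 10^0.
The fourth band is the multiplier, 10^0, which is black.

black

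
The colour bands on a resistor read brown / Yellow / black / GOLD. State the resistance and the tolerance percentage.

Brown → 1 (first significant figure)
Yellow → 4 (second significant figure)
Black → ×1 multiplier
Gold → ±5% tolerance
14 × 1 = 14 Ω

14 Ω ±5%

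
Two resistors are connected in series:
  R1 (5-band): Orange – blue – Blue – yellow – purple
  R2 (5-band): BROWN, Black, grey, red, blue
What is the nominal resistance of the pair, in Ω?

R1: orange, blue, blue → 366; yellow ×10^4 → 3660000 Ω.
R2: brown, black, grey → 108; red ×10^2 → 10800 Ω.
Series: 3660000 + 10800 = 3670800 Ω.

3670800 Ω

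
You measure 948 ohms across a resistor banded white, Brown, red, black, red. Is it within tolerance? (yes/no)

White → 9 (first significant figure)
Brown → 1 (second significant figure)
Red → 2 (third significant figure)
Black → ×1 multiplier
Red → ±2% tolerance
912 × 1 = 912 Ω
Allowed range: 893.76 Ω to 930.24 Ω.
948 ohms lies outside that range.

no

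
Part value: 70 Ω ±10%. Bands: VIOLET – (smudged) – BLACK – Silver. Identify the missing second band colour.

black

70 Ω = 70 × 10^0.
The second band gives digit 0 of the significand, and 0 is black.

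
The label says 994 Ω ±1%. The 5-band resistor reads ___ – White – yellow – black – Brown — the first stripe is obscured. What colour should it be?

994 Ω = 994 × 10^0.
The first band gives digit 9 of the significand, and 9 is white.

white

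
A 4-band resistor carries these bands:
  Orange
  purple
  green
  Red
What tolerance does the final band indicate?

±2%

The last band, red, is the tolerance band.
Red corresponds to ±2%.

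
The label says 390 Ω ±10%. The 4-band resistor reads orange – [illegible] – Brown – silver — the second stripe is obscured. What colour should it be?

white

390 Ω = 39 × 10^1.
The second band gives digit 9 of the significand, and 9 is white.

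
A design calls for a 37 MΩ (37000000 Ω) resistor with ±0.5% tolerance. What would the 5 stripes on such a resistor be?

37000000 Ω = 370 × 10^5.
3 → orange
7 → violet
0 → black
Multiplier 10^5 → green.
±0.5% tolerance → green.

orange, violet, black, green, green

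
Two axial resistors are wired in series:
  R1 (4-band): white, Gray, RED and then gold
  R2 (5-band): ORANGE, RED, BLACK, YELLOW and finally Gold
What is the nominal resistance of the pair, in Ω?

R1: white, grey → 98; red ×10^2 → 9800 Ω.
R2: orange, red, black → 320; yellow ×10^4 → 3200000 Ω.
Series: 9800 + 3200000 = 3209800 Ω.

3209800 Ω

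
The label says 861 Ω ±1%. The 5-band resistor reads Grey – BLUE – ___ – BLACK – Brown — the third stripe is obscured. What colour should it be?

861 Ω = 861 × 10^0.
The third band gives digit 1 of the significand, and 1 is brown.

brown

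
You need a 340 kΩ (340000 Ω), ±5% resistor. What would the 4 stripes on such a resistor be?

340000 Ω = 34 × 10^4.
3 → orange
4 → yellow
Multiplier 10^4 → yellow.
±5% tolerance → gold.

orange, yellow, yellow, gold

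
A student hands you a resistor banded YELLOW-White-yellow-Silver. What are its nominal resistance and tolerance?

490000 Ω ±10%

Yellow → 4 (first significant figure)
White → 9 (second significant figure)
Yellow → ×10^4 multiplier
Silver → ±10% tolerance
49 × 10000 = 490000 Ω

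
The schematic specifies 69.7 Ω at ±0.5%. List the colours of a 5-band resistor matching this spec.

blue, white, violet, gold, green

69.7 Ω = 697 × 10^-1.
6 → blue
9 → white
7 → violet
Multiplier 10^-1 → gold.
±0.5% tolerance → green.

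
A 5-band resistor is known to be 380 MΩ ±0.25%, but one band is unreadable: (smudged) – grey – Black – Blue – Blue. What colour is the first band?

380000000 Ω = 380 × 10^6.
The first band gives digit 3 of the significand, and 3 is orange.

orange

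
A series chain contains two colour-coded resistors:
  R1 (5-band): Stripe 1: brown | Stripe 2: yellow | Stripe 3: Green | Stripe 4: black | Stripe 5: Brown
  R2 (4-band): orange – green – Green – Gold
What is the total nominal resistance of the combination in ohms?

R1: brown, yellow, green → 145; black ×1 → 145 Ω.
R2: orange, green → 35; green ×10^5 → 3500000 Ω.
Series: 145 + 3500000 = 3500145 Ω.

3500145 Ω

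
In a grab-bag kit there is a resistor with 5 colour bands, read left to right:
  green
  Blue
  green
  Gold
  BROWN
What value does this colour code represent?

56.5 Ω

Green → 5 (first significant figure)
Blue → 6 (second significant figure)
Green → 5 (third significant figure)
Gold → ×0.1 multiplier
565 × 0.1 = 56.5 Ω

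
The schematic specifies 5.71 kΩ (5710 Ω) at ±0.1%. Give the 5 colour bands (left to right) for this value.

5710 Ω = 571 × 10^1.
5 → green
7 → violet
1 → brown
Multiplier 10^1 → brown.
±0.1% tolerance → violet.

green, violet, brown, brown, violet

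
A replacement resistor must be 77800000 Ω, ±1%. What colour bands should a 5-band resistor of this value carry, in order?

77800000 Ω = 778 × 10^5.
7 → violet
7 → violet
8 → grey
Multiplier 10^5 → green.
±1% tolerance → brown.

violet, violet, grey, green, brown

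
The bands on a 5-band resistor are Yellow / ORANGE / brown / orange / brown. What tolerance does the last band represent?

±1%

The last band, brown, is the tolerance band.
Brown corresponds to ±1%.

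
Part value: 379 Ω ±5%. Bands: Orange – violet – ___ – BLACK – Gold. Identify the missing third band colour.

white

379 Ω = 379 × 10^0.
The third band gives digit 9 of the significand, and 9 is white.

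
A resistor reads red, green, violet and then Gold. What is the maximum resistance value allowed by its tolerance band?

Red → 2 (first significant figure)
Green → 5 (second significant figure)
Violet → ×10^7 multiplier
Gold → ±5% tolerance
25 × 10000000 = 250000000 Ω
Maximum = 250000000 × (1 + 5/100) = 262500000 Ω.

262500000 Ω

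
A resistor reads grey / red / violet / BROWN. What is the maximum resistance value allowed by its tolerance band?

828200000 Ω

Grey → 8 (first significant figure)
Red → 2 (second significant figure)
Violet → ×10^7 multiplier
Brown → ±1% tolerance
82 × 10000000 = 820000000 Ω
Maximum = 820000000 × (1 + 1/100) = 828200000 Ω.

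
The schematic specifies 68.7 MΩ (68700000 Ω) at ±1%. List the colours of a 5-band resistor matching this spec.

68700000 Ω = 687 × 10^5.
6 → blue
8 → grey
7 → violet
Multiplier 10^5 → green.
±1% tolerance → brown.

blue, grey, violet, green, brown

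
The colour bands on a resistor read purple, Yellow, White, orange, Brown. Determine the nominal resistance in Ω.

Violet → 7 (first significant figure)
Yellow → 4 (second significant figure)
White → 9 (third significant figure)
Orange → ×10^3 multiplier
749 × 1000 = 749000 Ω

749000 Ω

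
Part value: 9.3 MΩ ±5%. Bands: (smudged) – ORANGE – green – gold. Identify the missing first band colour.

white

9300000 Ω = 93 × 10^5.
The first band gives digit 9 of the significand, and 9 is white.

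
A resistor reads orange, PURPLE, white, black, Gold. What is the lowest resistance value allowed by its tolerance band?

360.05 Ω

Orange → 3 (first significant figure)
Violet → 7 (second significant figure)
White → 9 (third significant figure)
Black → ×1 multiplier
Gold → ±5% tolerance
379 × 1 = 379 Ω
Lowest = 379 × (1 − 5/100) = 360.05 Ω.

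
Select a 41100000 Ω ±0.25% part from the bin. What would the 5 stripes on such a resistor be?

41100000 Ω = 411 × 10^5.
4 → yellow
1 → brown
1 → brown
Multiplier 10^5 → green.
±0.25% tolerance → blue.

yellow, brown, brown, green, blue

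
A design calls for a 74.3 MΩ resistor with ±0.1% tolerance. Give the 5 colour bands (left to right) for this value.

74300000 Ω = 743 × 10^5.
7 → violet
4 → yellow
3 → orange
Multiplier 10^5 → green.
±0.1% tolerance → violet.

violet, yellow, orange, green, violet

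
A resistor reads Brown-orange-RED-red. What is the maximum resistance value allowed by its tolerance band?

1326 Ω

Brown → 1 (first significant figure)
Orange → 3 (second significant figure)
Red → ×10^2 multiplier
Red → ±2% tolerance
13 × 100 = 1300 Ω
Maximum = 1300 × (1 + 2/100) = 1326 Ω.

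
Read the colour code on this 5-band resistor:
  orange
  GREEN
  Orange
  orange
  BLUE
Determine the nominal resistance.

353000 Ω

Orange → 3 (first significant figure)
Green → 5 (second significant figure)
Orange → 3 (third significant figure)
Orange → ×10^3 multiplier
353 × 1000 = 353000 Ω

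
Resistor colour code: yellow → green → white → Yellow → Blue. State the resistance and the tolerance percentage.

4590000 Ω ±0.25%

Yellow → 4 (first significant figure)
Green → 5 (second significant figure)
White → 9 (third significant figure)
Yellow → ×10^4 multiplier
Blue → ±0.25% tolerance
459 × 10000 = 4590000 Ω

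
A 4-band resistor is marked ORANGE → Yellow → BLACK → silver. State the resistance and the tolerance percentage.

34 Ω ±10%

Orange → 3 (first significant figure)
Yellow → 4 (second significant figure)
Black → ×1 multiplier
Silver → ±10% tolerance
34 × 1 = 34 Ω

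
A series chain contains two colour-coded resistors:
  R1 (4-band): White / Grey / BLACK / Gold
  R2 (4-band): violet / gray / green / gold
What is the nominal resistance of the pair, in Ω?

7800098 Ω

R1: white, grey → 98; black ×1 → 98 Ω.
R2: violet, grey → 78; green ×10^5 → 7800000 Ω.
Series: 98 + 7800000 = 7800098 Ω.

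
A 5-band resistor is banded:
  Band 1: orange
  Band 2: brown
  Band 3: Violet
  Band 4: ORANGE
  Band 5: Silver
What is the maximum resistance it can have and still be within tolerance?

Orange → 3 (first significant figure)
Brown → 1 (second significant figure)
Violet → 7 (third significant figure)
Orange → ×10^3 multiplier
Silver → ±10% tolerance
317 × 1000 = 317000 Ω
Maximum = 317000 × (1 + 10/100) = 348700 Ω.

348700 Ω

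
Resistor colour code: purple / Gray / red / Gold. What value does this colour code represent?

Violet → 7 (first significant figure)
Grey → 8 (second significant figure)
Red → ×10^2 multiplier
78 × 100 = 7800 Ω

7800 Ω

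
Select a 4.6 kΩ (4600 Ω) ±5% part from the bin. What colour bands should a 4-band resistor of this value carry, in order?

yellow, blue, red, gold

4600 Ω = 46 × 10^2.
4 → yellow
6 → blue
Multiplier 10^2 → red.
±5% tolerance → gold.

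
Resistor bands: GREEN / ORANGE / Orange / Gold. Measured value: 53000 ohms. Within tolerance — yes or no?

yes

Green → 5 (first significant figure)
Orange → 3 (second significant figure)
Orange → ×10^3 multiplier
Gold → ±5% tolerance
53 × 1000 = 53000 Ω
Allowed range: 50350 Ω to 55650 Ω.
53000 ohms lies inside that range.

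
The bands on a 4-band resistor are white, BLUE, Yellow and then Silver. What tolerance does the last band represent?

±10%

The last band, silver, is the tolerance band.
Silver corresponds to ±10%.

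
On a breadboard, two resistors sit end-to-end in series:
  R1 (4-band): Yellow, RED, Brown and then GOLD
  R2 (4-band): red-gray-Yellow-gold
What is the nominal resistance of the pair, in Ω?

R1: yellow, red → 42; brown ×10 → 420 Ω.
R2: red, grey → 28; yellow ×10^4 → 280000 Ω.
Series: 420 + 280000 = 280420 Ω.

280420 Ω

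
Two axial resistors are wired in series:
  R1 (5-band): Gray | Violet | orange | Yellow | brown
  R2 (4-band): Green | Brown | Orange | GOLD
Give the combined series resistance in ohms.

8781000 Ω

R1: grey, violet, orange → 873; yellow ×10^4 → 8730000 Ω.
R2: green, brown → 51; orange ×10^3 → 51000 Ω.
Series: 8730000 + 51000 = 8781000 Ω.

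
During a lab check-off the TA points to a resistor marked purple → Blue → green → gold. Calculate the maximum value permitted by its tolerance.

Violet → 7 (first significant figure)
Blue → 6 (second significant figure)
Green → ×10^5 multiplier
Gold → ±5% tolerance
76 × 100000 = 7600000 Ω
Maximum = 7600000 × (1 + 5/100) = 7980000 Ω.

7980000 Ω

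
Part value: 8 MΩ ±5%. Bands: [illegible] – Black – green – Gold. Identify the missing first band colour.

8000000 Ω = 80 × 10^5.
The first band gives digit 8 of the significand, and 8 is grey.

grey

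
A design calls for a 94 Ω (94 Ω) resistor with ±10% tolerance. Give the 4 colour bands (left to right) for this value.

94 Ω = 94 × 10^0.
9 → white
4 → yellow
Multiplier 10^0 → black.
±10% tolerance → silver.

white, yellow, black, silver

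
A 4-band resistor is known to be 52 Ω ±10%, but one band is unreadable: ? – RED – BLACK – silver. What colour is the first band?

green

52 Ω = 52 × 10^0.
The first band gives digit 5 of the significand, and 5 is green.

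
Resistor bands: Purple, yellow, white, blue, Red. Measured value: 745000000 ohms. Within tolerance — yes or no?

Violet → 7 (first significant figure)
Yellow → 4 (second significant figure)
White → 9 (third significant figure)
Blue → ×10^6 multiplier
Red → ±2% tolerance
749 × 1000000 = 749000000 Ω
Allowed range: 734020000 Ω to 763980000 Ω.
745000000 ohms lies inside that range.

yes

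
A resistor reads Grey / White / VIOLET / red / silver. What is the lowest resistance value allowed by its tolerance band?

Grey → 8 (first significant figure)
White → 9 (second significant figure)
Violet → 7 (third significant figure)
Red → ×10^2 multiplier
Silver → ±10% tolerance
897 × 100 = 89700 Ω
Lowest = 89700 × (1 − 10/100) = 80730 Ω.

80730 Ω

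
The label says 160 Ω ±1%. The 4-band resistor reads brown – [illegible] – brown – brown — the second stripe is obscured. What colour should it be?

blue

160 Ω = 16 × 10^1.
The second band gives digit 6 of the significand, and 6 is blue.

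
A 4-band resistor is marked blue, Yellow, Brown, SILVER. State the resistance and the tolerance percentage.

640 Ω ±10%

Blue → 6 (first significant figure)
Yellow → 4 (second significant figure)
Brown → ×10 multiplier
Silver → ±10% tolerance
64 × 10 = 640 Ω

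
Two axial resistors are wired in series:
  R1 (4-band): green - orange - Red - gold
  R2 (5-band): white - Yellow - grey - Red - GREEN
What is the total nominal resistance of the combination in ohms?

100100 Ω

R1: green, orange → 53; red ×10^2 → 5300 Ω.
R2: white, yellow, grey → 948; red ×10^2 → 94800 Ω.
Series: 5300 + 94800 = 100100 Ω.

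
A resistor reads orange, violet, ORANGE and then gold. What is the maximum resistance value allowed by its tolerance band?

38850 Ω

Orange → 3 (first significant figure)
Violet → 7 (second significant figure)
Orange → ×10^3 multiplier
Gold → ±5% tolerance
37 × 1000 = 37000 Ω
Maximum = 37000 × (1 + 5/100) = 38850 Ω.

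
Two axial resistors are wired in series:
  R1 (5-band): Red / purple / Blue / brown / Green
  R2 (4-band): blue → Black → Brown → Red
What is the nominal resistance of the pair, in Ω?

R1: red, violet, blue → 276; brown ×10 → 2760 Ω.
R2: blue, black → 60; brown ×10 → 600 Ω.
Series: 2760 + 600 = 3360 Ω.

3360 Ω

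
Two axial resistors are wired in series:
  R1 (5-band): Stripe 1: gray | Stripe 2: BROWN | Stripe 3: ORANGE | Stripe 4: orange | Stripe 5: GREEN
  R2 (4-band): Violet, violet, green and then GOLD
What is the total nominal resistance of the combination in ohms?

8513000 Ω

R1: grey, brown, orange → 813; orange ×10^3 → 813000 Ω.
R2: violet, violet → 77; green ×10^5 → 7700000 Ω.
Series: 813000 + 7700000 = 8513000 Ω.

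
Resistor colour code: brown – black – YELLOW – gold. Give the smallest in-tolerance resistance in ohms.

95000 Ω

Brown → 1 (first significant figure)
Black → 0 (second significant figure)
Yellow → ×10^4 multiplier
Gold → ±5% tolerance
10 × 10000 = 100000 Ω
Smallest = 100000 × (1 − 5/100) = 95000 Ω.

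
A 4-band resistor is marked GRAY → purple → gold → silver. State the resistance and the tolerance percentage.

8.7 Ω ±10%

Grey → 8 (first significant figure)
Violet → 7 (second significant figure)
Gold → ×0.1 multiplier
Silver → ±10% tolerance
87 × 0.1 = 8.7 Ω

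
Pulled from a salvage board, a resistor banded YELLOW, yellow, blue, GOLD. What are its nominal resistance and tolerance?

44000000 Ω ±5%

Yellow → 4 (first significant figure)
Yellow → 4 (second significant figure)
Blue → ×10^6 multiplier
Gold → ±5% tolerance
44 × 1000000 = 44000000 Ω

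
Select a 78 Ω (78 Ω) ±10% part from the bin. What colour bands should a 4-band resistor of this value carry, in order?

78 Ω = 78 × 10^0.
7 → violet
8 → grey
Multiplier 10^0 → black.
±10% tolerance → silver.

violet, grey, black, silver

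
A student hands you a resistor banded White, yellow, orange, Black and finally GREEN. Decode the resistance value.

943 Ω

White → 9 (first significant figure)
Yellow → 4 (second significant figure)
Orange → 3 (third significant figure)
Black → ×1 multiplier
943 × 1 = 943 Ω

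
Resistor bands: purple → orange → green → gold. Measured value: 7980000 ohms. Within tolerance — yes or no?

no

Violet → 7 (first significant figure)
Orange → 3 (second significant figure)
Green → ×10^5 multiplier
Gold → ±5% tolerance
73 × 100000 = 7300000 Ω
Allowed range: 6935000 Ω to 7665000 Ω.
7980000 ohms lies outside that range.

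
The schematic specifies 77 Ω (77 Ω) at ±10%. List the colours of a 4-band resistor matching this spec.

violet, violet, black, silver

77 Ω = 77 × 10^0.
7 → violet
7 → violet
Multiplier 10^0 → black.
±10% tolerance → silver.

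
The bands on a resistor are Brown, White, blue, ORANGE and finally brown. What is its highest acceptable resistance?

Brown → 1 (first significant figure)
White → 9 (second significant figure)
Blue → 6 (third significant figure)
Orange → ×10^3 multiplier
Brown → ±1% tolerance
196 × 1000 = 196000 Ω
Highest = 196000 × (1 + 1/100) = 197960 Ω.

197960 Ω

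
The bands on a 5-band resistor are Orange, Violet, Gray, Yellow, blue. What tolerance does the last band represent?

The last band, blue, is the tolerance band.
Blue corresponds to ±0.25%.

±0.25%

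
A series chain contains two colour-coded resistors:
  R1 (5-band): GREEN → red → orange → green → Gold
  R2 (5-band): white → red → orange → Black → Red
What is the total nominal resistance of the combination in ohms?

R1: green, red, orange → 523; green ×10^5 → 52300000 Ω.
R2: white, red, orange → 923; black ×1 → 923 Ω.
Series: 52300000 + 923 = 52300923 Ω.

52300923 Ω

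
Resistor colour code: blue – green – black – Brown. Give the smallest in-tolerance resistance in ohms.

64.35 Ω

Blue → 6 (first significant figure)
Green → 5 (second significant figure)
Black → ×1 multiplier
Brown → ±1% tolerance
65 × 1 = 65 Ω
Smallest = 65 × (1 − 1/100) = 64.35 Ω.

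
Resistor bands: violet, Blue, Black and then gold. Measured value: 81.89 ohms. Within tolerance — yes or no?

Violet → 7 (first significant figure)
Blue → 6 (second significant figure)
Black → ×1 multiplier
Gold → ±5% tolerance
76 × 1 = 76 Ω
Allowed range: 72.2 Ω to 79.8 Ω.
81.89 ohms lies outside that range.

no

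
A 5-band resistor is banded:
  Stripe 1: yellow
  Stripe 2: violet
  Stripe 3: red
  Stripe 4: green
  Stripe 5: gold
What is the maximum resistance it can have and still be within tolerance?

49560000 Ω

Yellow → 4 (first significant figure)
Violet → 7 (second significant figure)
Red → 2 (third significant figure)
Green → ×10^5 multiplier
Gold → ±5% tolerance
472 × 100000 = 47200000 Ω
Maximum = 47200000 × (1 + 5/100) = 49560000 Ω.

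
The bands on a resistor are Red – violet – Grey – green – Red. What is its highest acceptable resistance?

Red → 2 (first significant figure)
Violet → 7 (second significant figure)
Grey → 8 (third significant figure)
Green → ×10^5 multiplier
Red → ±2% tolerance
278 × 100000 = 27800000 Ω
Highest = 27800000 × (1 + 2/100) = 28356000 Ω.

28356000 Ω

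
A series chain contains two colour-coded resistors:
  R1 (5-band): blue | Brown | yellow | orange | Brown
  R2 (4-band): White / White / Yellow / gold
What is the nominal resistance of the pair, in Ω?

R1: blue, brown, yellow → 614; orange ×10^3 → 614000 Ω.
R2: white, white → 99; yellow ×10^4 → 990000 Ω.
Series: 614000 + 990000 = 1604000 Ω.

1604000 Ω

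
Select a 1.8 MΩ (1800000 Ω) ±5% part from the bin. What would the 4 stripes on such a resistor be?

brown, grey, green, gold

1800000 Ω = 18 × 10^5.
1 → brown
8 → grey
Multiplier 10^5 → green.
±5% tolerance → gold.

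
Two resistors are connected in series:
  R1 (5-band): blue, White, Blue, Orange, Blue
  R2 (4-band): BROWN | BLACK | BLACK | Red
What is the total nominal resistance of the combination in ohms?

R1: blue, white, blue → 696; orange ×10^3 → 696000 Ω.
R2: brown, black → 10; black ×1 → 10 Ω.
Series: 696000 + 10 = 696010 Ω.

696010 Ω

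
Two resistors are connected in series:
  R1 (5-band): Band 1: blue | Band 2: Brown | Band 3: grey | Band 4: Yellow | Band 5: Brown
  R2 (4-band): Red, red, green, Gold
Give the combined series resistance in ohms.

R1: blue, brown, grey → 618; yellow ×10^4 → 6180000 Ω.
R2: red, red → 22; green ×10^5 → 2200000 Ω.
Series: 6180000 + 2200000 = 8380000 Ω.

8380000 Ω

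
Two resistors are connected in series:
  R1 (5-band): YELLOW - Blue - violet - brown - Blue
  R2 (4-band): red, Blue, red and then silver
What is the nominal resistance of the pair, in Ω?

R1: yellow, blue, violet → 467; brown ×10 → 4670 Ω.
R2: red, blue → 26; red ×10^2 → 2600 Ω.
Series: 4670 + 2600 = 7270 Ω.

7270 Ω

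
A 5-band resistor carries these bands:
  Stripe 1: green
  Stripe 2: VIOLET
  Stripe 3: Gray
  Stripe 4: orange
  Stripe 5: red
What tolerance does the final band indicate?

The last band, red, is the tolerance band.
Red corresponds to ±2%.

±2%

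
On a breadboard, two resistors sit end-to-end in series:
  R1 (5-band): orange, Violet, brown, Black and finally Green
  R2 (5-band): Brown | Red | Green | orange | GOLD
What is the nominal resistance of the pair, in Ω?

125371 Ω

R1: orange, violet, brown → 371; black ×1 → 371 Ω.
R2: brown, red, green → 125; orange ×10^3 → 125000 Ω.
Series: 371 + 125000 = 125371 Ω.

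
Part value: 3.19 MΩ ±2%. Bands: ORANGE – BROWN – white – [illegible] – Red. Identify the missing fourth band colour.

yellow

3190000 Ω = 319 × 10^4.
The fourth band is the multiplier, 10^4, which is yellow.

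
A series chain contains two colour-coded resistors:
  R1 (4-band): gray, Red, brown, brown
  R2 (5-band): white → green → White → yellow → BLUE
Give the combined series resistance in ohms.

R1: grey, red → 82; brown ×10 → 820 Ω.
R2: white, green, white → 959; yellow ×10^4 → 9590000 Ω.
Series: 820 + 9590000 = 9590820 Ω.

9590820 Ω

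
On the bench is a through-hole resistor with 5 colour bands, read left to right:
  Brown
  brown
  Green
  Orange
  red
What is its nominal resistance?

Brown → 1 (first significant figure)
Brown → 1 (second significant figure)
Green → 5 (third significant figure)
Orange → ×10^3 multiplier
115 × 1000 = 115000 Ω

115000 Ω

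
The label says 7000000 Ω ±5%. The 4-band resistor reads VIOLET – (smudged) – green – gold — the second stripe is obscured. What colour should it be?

7000000 Ω = 70 × 10^5.
The second band gives digit 0 of the significand, and 0 is black.

black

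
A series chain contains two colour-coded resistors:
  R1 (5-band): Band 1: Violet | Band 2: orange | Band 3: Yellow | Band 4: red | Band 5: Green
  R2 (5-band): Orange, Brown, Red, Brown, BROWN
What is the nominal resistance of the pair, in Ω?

R1: violet, orange, yellow → 734; red ×10^2 → 73400 Ω.
R2: orange, brown, red → 312; brown ×10 → 3120 Ω.
Series: 73400 + 3120 = 76520 Ω.

76520 Ω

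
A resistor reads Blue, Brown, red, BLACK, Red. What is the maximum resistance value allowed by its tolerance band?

624.24 Ω

Blue → 6 (first significant figure)
Brown → 1 (second significant figure)
Red → 2 (third significant figure)
Black → ×1 multiplier
Red → ±2% tolerance
612 × 1 = 612 Ω
Maximum = 612 × (1 + 2/100) = 624.24 Ω.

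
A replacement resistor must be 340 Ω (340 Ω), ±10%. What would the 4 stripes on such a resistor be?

340 Ω = 34 × 10^1.
3 → orange
4 → yellow
Multiplier 10^1 → brown.
±10% tolerance → silver.

orange, yellow, brown, silver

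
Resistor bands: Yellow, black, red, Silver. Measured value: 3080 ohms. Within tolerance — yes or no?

no

Yellow → 4 (first significant figure)
Black → 0 (second significant figure)
Red → ×10^2 multiplier
Silver → ±10% tolerance
40 × 100 = 4000 Ω
Allowed range: 3600 Ω to 4400 Ω.
3080 ohms lies outside that range.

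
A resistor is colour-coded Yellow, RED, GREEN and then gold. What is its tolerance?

±5%

The last band, gold, is the tolerance band.
Gold corresponds to ±5%.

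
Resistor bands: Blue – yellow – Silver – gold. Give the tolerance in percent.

The last band, gold, is the tolerance band.
Gold corresponds to ±5%.

±5%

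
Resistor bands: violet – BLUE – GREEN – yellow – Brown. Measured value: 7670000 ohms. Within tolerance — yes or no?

yes

Violet → 7 (first significant figure)
Blue → 6 (second significant figure)
Green → 5 (third significant figure)
Yellow → ×10^4 multiplier
Brown → ±1% tolerance
765 × 10000 = 7650000 Ω
Allowed range: 7573500 Ω to 7726500 Ω.
7670000 ohms lies inside that range.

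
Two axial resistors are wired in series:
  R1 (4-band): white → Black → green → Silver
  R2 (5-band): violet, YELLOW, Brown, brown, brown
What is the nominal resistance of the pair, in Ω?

9007410 Ω

R1: white, black → 90; green ×10^5 → 9000000 Ω.
R2: violet, yellow, brown → 741; brown ×10 → 7410 Ω.
Series: 9000000 + 7410 = 9007410 Ω.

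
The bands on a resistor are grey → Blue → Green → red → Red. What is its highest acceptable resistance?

88230 Ω

Grey → 8 (first significant figure)
Blue → 6 (second significant figure)
Green → 5 (third significant figure)
Red → ×10^2 multiplier
Red → ±2% tolerance
865 × 100 = 86500 Ω
Highest = 86500 × (1 + 2/100) = 88230 Ω.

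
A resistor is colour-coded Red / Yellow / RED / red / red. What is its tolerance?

±2%

The last band, red, is the tolerance band.
Red corresponds to ±2%.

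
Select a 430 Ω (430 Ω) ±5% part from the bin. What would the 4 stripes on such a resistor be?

430 Ω = 43 × 10^1.
4 → yellow
3 → orange
Multiplier 10^1 → brown.
±5% tolerance → gold.

yellow, orange, brown, gold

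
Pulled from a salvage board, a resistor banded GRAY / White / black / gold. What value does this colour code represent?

89 Ω

Grey → 8 (first significant figure)
White → 9 (second significant figure)
Black → ×1 multiplier
89 × 1 = 89 Ω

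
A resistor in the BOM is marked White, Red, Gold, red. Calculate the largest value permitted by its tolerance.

White → 9 (first significant figure)
Red → 2 (second significant figure)
Gold → ×0.1 multiplier
Red → ±2% tolerance
92 × 0.1 = 9.2 Ω
Largest = 9.2 × (1 + 2/100) = 9.384 Ω.

9.384 Ω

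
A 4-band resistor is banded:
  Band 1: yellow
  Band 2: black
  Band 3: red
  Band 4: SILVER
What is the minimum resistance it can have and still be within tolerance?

Yellow → 4 (first significant figure)
Black → 0 (second significant figure)
Red → ×10^2 multiplier
Silver → ±10% tolerance
40 × 100 = 4000 Ω
Minimum = 4000 × (1 − 10/100) = 3600 Ω.

3600 Ω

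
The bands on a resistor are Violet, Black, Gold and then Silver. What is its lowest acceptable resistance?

Violet → 7 (first significant figure)
Black → 0 (second significant figure)
Gold → ×0.1 multiplier
Silver → ±10% tolerance
70 × 0.1 = 7 Ω
Lowest = 7 × (1 − 10/100) = 6.3 Ω.

6.3 Ω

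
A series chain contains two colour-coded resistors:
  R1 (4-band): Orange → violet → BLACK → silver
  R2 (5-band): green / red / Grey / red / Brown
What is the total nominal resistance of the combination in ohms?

52837 Ω

R1: orange, violet → 37; black ×1 → 37 Ω.
R2: green, red, grey → 528; red ×10^2 → 52800 Ω.
Series: 37 + 52800 = 52837 Ω.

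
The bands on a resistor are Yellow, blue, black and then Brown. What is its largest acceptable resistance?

Yellow → 4 (first significant figure)
Blue → 6 (second significant figure)
Black → ×1 multiplier
Brown → ±1% tolerance
46 × 1 = 46 Ω
Largest = 46 × (1 + 1/100) = 46.46 Ω.

46.46 Ω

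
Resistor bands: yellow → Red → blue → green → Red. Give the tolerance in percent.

±2%

The last band, red, is the tolerance band.
Red corresponds to ±2%.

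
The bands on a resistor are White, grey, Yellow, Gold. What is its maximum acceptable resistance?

1029000 Ω

White → 9 (first significant figure)
Grey → 8 (second significant figure)
Yellow → ×10^4 multiplier
Gold → ±5% tolerance
98 × 10000 = 980000 Ω
Maximum = 980000 × (1 + 5/100) = 1029000 Ω.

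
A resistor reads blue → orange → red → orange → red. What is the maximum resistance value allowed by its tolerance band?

Blue → 6 (first significant figure)
Orange → 3 (second significant figure)
Red → 2 (third significant figure)
Orange → ×10^3 multiplier
Red → ±2% tolerance
632 × 1000 = 632000 Ω
Maximum = 632000 × (1 + 2/100) = 644640 Ω.

644640 Ω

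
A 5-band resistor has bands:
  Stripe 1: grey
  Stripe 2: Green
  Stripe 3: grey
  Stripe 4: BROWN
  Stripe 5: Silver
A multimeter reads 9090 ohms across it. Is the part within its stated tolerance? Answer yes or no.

Grey → 8 (first significant figure)
Green → 5 (second significant figure)
Grey → 8 (third significant figure)
Brown → ×10 multiplier
Silver → ±10% tolerance
858 × 10 = 8580 Ω
Allowed range: 7722 Ω to 9438 Ω.
9090 ohms lies inside that range.

yes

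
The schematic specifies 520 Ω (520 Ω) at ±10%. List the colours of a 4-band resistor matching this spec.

green, red, brown, silver

520 Ω = 52 × 10^1.
5 → green
2 → red
Multiplier 10^1 → brown.
±10% tolerance → silver.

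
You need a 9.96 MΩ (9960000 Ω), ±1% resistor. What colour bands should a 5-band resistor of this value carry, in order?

9960000 Ω = 996 × 10^4.
9 → white
9 → white
6 → blue
Multiplier 10^4 → yellow.
±1% tolerance → brown.

white, white, blue, yellow, brown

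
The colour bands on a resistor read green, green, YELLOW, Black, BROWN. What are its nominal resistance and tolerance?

Green → 5 (first significant figure)
Green → 5 (second significant figure)
Yellow → 4 (third significant figure)
Black → ×1 multiplier
Brown → ±1% tolerance
554 × 1 = 554 Ω

554 Ω ±1%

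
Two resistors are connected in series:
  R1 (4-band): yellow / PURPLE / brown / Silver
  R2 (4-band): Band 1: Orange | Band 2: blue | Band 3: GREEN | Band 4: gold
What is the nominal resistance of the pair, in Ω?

3600470 Ω

R1: yellow, violet → 47; brown ×10 → 470 Ω.
R2: orange, blue → 36; green ×10^5 → 3600000 Ω.
Series: 470 + 3600000 = 3600470 Ω.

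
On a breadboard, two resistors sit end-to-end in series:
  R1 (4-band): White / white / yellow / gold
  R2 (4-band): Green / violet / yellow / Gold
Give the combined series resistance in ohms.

R1: white, white → 99; yellow ×10^4 → 990000 Ω.
R2: green, violet → 57; yellow ×10^4 → 570000 Ω.
Series: 990000 + 570000 = 1560000 Ω.

1560000 Ω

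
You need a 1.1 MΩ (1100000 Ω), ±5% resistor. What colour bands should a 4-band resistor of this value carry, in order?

1100000 Ω = 11 × 10^5.
1 → brown
1 → brown
Multiplier 10^5 → green.
±5% tolerance → gold.

brown, brown, green, gold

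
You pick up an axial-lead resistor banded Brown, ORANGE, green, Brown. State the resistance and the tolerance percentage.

Brown → 1 (first significant figure)
Orange → 3 (second significant figure)
Green → ×10^5 multiplier
Brown → ±1% tolerance
13 × 100000 = 1300000 Ω

1300000 Ω ±1%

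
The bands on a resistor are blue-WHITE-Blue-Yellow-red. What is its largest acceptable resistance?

7099200 Ω

Blue → 6 (first significant figure)
White → 9 (second significant figure)
Blue → 6 (third significant figure)
Yellow → ×10^4 multiplier
Red → ±2% tolerance
696 × 10000 = 6960000 Ω
Largest = 6960000 × (1 + 2/100) = 7099200 Ω.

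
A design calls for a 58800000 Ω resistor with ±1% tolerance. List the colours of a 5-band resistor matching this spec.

58800000 Ω = 588 × 10^5.
5 → green
8 → grey
8 → grey
Multiplier 10^5 → green.
±1% tolerance → brown.

green, grey, grey, green, brown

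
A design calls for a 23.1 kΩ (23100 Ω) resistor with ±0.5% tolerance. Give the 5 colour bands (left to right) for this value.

23100 Ω = 231 × 10^2.
2 → red
3 → orange
1 → brown
Multiplier 10^2 → red.
±0.5% tolerance → green.

red, orange, brown, red, green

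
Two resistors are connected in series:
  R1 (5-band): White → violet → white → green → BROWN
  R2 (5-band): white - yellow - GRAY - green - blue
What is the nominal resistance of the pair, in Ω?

192700000 Ω

R1: white, violet, white → 979; green ×10^5 → 97900000 Ω.
R2: white, yellow, grey → 948; green ×10^5 → 94800000 Ω.
Series: 97900000 + 94800000 = 192700000 Ω.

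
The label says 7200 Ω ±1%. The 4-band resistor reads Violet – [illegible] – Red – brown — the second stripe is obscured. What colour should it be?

7200 Ω = 72 × 10^2.
The second band gives digit 2 of the significand, and 2 is red.

red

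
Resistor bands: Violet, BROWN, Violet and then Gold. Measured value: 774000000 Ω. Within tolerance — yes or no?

no

Violet → 7 (first significant figure)
Brown → 1 (second significant figure)
Violet → ×10^7 multiplier
Gold → ±5% tolerance
71 × 10000000 = 710000000 Ω
Allowed range: 674500000 Ω to 745500000 Ω.
774000000 Ω lies outside that range.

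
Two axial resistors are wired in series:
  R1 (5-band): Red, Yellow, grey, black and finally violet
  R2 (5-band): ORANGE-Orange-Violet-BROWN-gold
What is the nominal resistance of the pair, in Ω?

3618 Ω

R1: red, yellow, grey → 248; black ×1 → 248 Ω.
R2: orange, orange, violet → 337; brown ×10 → 3370 Ω.
Series: 248 + 3370 = 3618 Ω.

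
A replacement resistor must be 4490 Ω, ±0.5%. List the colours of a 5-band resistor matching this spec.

4490 Ω = 449 × 10^1.
4 → yellow
4 → yellow
9 → white
Multiplier 10^1 → brown.
±0.5% tolerance → green.

yellow, yellow, white, brown, green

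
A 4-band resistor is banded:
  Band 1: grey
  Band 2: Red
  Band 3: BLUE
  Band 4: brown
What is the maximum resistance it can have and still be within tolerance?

82820000 Ω

Grey → 8 (first significant figure)
Red → 2 (second significant figure)
Blue → ×10^6 multiplier
Brown → ±1% tolerance
82 × 1000000 = 82000000 Ω
Maximum = 82000000 × (1 + 1/100) = 82820000 Ω.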